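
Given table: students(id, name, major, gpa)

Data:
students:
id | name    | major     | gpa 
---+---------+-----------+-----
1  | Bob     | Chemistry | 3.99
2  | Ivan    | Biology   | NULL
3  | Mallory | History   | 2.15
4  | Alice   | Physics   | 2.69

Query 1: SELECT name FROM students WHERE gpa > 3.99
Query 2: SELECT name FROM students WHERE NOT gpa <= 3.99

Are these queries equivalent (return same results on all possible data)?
Yes, equivalent

Both queries return: []

Reason: Both filter gpa > 3.99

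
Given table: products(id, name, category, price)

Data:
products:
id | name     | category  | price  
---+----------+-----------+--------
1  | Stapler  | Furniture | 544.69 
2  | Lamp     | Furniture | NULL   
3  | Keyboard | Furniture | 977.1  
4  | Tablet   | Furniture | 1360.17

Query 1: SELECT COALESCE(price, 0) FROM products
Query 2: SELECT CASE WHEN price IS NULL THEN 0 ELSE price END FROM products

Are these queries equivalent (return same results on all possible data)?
Yes, equivalent

Both queries return: [(0,), (544.69,), (977.1,), (1360.17,)]

Reason: COALESCE vs CASE for NULL handling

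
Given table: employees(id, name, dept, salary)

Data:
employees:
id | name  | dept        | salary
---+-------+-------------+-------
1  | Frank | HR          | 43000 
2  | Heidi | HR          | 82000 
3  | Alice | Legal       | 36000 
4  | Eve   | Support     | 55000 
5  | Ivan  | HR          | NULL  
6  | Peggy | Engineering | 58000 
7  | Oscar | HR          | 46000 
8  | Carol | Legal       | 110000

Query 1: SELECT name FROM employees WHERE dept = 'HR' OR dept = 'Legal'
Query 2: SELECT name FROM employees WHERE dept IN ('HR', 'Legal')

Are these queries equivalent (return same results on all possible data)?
Yes, equivalent

Both queries return: [('Alice',), ('Carol',), ('Frank',), ('Heidi',), ('Ivan',), ('Oscar',)]

Reason: OR vs IN are equivalent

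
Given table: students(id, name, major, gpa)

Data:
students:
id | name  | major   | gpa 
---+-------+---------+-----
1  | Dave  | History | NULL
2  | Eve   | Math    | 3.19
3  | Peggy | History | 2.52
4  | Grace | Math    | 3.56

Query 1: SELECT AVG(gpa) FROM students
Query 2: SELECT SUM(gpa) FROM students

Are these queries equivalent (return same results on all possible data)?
No, not equivalent

Query 1 returns: [(3.09,)]
Query 2 returns: [(9.27,)]

Reason: AVG vs SUM give different aggregate values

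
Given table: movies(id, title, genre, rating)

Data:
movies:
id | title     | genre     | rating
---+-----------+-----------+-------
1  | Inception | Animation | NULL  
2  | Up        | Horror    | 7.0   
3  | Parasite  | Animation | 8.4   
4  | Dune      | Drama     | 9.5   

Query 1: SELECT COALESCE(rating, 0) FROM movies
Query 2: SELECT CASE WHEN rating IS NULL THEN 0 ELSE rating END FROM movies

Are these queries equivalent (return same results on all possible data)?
Yes, equivalent

Both queries return: [(0,), (7.0,), (8.4,), (9.5,)]

Reason: COALESCE vs CASE for NULL handling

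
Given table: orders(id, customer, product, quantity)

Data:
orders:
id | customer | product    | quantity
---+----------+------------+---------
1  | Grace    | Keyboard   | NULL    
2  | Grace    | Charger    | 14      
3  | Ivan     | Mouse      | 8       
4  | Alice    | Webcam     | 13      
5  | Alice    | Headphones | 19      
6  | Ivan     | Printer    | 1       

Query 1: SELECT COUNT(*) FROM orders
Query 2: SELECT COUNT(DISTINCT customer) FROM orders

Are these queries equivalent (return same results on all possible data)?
No, not equivalent

Query 1 returns: [(6,)]
Query 2 returns: [(3,)]

Reason: COUNT(*) counts rows, COUNT(DISTINCT customer) counts unique customers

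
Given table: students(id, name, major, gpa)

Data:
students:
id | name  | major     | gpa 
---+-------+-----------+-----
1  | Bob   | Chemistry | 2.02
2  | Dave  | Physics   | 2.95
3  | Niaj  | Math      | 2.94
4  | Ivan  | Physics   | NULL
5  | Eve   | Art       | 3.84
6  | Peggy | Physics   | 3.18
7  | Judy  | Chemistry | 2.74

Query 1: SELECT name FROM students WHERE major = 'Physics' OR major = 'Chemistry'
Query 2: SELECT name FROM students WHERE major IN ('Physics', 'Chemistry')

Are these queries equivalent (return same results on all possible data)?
Yes, equivalent

Both queries return: [('Bob',), ('Dave',), ('Ivan',), ('Judy',), ('Peggy',)]

Reason: OR vs IN are equivalent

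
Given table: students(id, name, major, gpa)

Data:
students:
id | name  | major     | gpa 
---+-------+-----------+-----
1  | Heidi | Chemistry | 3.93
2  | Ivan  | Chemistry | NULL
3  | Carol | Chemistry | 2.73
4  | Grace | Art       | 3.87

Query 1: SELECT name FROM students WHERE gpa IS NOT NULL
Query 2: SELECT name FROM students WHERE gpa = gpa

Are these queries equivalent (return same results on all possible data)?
Yes, equivalent

Both queries return: [('Carol',), ('Grace',), ('Heidi',)]

Reason: IS NOT NULL vs self-equality (both exclude NULLs)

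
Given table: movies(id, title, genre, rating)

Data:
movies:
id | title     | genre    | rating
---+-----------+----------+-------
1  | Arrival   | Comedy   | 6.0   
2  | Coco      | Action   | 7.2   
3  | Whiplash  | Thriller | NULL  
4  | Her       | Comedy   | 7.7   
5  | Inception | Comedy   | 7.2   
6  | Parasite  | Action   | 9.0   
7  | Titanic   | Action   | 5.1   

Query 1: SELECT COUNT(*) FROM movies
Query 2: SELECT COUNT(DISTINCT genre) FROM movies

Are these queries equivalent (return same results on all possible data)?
No, not equivalent

Query 1 returns: [(7,)]
Query 2 returns: [(3,)]

Reason: COUNT(*) counts rows, COUNT(DISTINCT genre) counts unique genres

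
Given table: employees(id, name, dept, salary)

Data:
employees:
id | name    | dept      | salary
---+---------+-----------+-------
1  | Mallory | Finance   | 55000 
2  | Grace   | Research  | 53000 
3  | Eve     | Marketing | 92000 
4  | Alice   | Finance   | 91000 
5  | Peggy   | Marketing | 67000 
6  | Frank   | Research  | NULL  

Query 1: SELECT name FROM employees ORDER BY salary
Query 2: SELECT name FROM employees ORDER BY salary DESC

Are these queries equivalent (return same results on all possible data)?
No, not equivalent

Query 1 returns: [('Frank',), ('Grace',), ('Mallory',), ('Peggy',), ('Alice',), ('Eve',)]
Query 2 returns: [('Eve',), ('Alice',), ('Peggy',), ('Mallory',), ('Grace',), ('Frank',)]

Reason: ASC vs DESC gives opposite ordering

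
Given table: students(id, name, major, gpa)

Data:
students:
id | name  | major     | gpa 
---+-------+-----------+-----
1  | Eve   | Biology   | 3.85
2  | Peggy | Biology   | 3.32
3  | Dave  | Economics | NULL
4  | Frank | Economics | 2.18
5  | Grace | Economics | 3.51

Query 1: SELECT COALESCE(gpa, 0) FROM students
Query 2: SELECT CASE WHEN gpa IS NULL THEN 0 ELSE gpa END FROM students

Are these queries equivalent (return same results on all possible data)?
Yes, equivalent

Both queries return: [(0,), (2.18,), (3.32,), (3.51,), (3.85,)]

Reason: COALESCE vs CASE for NULL handling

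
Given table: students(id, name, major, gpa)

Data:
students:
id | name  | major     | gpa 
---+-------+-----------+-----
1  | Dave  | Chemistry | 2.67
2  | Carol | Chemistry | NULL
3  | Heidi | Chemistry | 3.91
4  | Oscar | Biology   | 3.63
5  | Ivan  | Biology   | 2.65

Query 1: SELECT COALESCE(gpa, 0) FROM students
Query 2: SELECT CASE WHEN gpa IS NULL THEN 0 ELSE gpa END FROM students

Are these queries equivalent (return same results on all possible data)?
Yes, equivalent

Both queries return: [(0,), (2.65,), (2.67,), (3.63,), (3.91,)]

Reason: COALESCE vs CASE for NULL handling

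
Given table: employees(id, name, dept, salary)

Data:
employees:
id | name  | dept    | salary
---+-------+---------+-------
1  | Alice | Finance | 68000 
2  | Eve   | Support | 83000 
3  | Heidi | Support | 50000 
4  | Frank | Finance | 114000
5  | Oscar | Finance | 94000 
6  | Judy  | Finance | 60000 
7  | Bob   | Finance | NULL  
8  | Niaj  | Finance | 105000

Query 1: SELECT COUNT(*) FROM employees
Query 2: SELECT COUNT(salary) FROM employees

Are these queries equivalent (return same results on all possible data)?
No, not equivalent

Query 1 returns: [(8,)]
Query 2 returns: [(7,)]

Reason: COUNT(*) includes NULLs, COUNT(column) excludes them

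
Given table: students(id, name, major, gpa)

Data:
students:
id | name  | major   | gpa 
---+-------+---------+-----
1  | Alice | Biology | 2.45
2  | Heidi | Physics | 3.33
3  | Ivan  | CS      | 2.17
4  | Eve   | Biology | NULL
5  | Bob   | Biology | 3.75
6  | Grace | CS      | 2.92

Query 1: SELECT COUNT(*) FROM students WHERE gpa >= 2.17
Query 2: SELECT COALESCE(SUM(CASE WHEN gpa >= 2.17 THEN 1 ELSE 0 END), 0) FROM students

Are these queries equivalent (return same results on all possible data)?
Yes, equivalent

Both queries return: [(5,)]

Reason: COUNT with WHERE vs conditional SUM (COALESCE handles empty-table NULL)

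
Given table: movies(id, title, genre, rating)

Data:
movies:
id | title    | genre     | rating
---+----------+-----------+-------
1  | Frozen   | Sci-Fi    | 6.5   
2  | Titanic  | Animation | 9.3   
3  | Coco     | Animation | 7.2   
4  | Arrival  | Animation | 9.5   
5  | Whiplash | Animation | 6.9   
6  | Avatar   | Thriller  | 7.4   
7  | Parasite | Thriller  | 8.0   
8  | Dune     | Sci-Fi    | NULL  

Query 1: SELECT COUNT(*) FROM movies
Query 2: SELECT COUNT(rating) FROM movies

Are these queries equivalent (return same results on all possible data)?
No, not equivalent

Query 1 returns: [(8,)]
Query 2 returns: [(7,)]

Reason: COUNT(*) includes NULLs, COUNT(column) excludes them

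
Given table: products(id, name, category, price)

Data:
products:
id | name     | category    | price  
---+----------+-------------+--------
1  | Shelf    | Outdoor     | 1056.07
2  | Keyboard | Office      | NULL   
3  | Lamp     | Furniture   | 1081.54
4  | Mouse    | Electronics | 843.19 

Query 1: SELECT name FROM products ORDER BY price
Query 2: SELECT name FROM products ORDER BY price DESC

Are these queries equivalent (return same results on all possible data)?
No, not equivalent

Query 1 returns: [('Keyboard',), ('Mouse',), ('Shelf',), ('Lamp',)]
Query 2 returns: [('Lamp',), ('Shelf',), ('Mouse',), ('Keyboard',)]

Reason: ASC vs DESC gives opposite ordering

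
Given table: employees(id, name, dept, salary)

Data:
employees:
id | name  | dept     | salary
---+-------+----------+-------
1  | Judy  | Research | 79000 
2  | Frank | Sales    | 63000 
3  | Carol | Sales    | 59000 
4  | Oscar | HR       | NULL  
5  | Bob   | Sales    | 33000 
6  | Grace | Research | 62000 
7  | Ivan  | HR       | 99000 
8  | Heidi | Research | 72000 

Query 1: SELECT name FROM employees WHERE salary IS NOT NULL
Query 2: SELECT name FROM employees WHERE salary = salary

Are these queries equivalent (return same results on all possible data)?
Yes, equivalent

Both queries return: [('Bob',), ('Carol',), ('Frank',), ('Grace',), ('Heidi',), ('Ivan',), ('Judy',)]

Reason: IS NOT NULL vs self-equality (both exclude NULLs)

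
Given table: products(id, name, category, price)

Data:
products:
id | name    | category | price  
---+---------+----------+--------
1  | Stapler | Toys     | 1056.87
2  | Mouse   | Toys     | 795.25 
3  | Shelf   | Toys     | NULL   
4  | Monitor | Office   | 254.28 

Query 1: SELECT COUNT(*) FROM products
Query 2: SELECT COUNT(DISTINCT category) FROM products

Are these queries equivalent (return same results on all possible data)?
No, not equivalent

Query 1 returns: [(4,)]
Query 2 returns: [(2,)]

Reason: COUNT(*) counts rows, COUNT(DISTINCT category) counts unique categorys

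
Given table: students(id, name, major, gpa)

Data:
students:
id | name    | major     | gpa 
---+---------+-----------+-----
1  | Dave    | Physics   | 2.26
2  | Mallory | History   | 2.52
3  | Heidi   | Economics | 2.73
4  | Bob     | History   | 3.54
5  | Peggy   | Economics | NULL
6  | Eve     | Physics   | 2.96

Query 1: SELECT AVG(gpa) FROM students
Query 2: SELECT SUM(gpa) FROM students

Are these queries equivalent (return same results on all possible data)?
No, not equivalent

Query 1 returns: [(2.802,)]
Query 2 returns: [(14.01,)]

Reason: AVG vs SUM give different aggregate values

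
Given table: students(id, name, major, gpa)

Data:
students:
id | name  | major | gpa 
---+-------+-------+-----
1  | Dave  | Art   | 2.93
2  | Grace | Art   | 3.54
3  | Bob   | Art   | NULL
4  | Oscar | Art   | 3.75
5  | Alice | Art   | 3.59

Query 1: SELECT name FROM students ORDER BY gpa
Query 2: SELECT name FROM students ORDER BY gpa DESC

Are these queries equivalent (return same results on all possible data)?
No, not equivalent

Query 1 returns: [('Bob',), ('Dave',), ('Grace',), ('Alice',), ('Oscar',)]
Query 2 returns: [('Oscar',), ('Alice',), ('Grace',), ('Dave',), ('Bob',)]

Reason: ASC vs DESC gives opposite ordering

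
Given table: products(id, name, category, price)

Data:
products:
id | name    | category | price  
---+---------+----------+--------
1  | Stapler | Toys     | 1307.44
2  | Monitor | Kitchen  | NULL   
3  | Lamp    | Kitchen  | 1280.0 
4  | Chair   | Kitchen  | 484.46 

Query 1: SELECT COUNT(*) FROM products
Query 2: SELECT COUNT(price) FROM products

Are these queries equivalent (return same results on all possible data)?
No, not equivalent

Query 1 returns: [(4,)]
Query 2 returns: [(3,)]

Reason: COUNT(*) includes NULLs, COUNT(column) excludes them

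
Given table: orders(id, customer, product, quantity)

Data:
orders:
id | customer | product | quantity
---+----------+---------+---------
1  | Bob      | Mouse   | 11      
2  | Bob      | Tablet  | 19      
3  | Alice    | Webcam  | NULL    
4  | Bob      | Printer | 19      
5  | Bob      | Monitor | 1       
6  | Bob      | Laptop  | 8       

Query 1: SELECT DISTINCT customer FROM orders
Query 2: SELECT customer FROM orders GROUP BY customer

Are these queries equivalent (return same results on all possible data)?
Yes, equivalent

Both queries return: [('Alice',), ('Bob',)]

Reason: Both get unique customers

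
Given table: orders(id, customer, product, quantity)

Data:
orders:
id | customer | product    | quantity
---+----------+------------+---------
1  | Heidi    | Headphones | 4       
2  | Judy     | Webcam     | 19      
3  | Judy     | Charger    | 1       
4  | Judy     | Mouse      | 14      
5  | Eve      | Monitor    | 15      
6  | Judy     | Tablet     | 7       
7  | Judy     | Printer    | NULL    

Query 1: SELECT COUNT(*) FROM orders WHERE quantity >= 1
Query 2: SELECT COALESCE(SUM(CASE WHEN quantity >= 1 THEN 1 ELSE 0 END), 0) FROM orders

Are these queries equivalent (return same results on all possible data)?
Yes, equivalent

Both queries return: [(6,)]

Reason: COUNT with WHERE vs conditional SUM (COALESCE handles empty-table NULL)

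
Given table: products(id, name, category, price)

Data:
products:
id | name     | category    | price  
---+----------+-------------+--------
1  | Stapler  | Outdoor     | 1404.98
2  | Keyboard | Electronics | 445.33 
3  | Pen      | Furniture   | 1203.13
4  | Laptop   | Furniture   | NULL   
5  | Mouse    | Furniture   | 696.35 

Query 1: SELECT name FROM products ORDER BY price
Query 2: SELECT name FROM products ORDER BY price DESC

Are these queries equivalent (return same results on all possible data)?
No, not equivalent

Query 1 returns: [('Laptop',), ('Keyboard',), ('Mouse',), ('Pen',), ('Stapler',)]
Query 2 returns: [('Stapler',), ('Pen',), ('Mouse',), ('Keyboard',), ('Laptop',)]

Reason: ASC vs DESC gives opposite ordering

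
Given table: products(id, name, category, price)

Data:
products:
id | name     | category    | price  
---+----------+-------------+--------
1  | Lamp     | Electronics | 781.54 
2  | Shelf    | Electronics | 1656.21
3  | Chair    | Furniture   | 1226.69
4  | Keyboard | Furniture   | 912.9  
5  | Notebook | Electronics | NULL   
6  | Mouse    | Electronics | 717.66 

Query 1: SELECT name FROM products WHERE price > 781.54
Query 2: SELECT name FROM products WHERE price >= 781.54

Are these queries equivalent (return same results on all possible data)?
No, not equivalent

Query 1 returns: [('Shelf',), ('Chair',), ('Keyboard',)]
Query 2 returns: [('Lamp',), ('Shelf',), ('Chair',), ('Keyboard',)]

Reason: > vs >= gives different results when price = 781.54 exists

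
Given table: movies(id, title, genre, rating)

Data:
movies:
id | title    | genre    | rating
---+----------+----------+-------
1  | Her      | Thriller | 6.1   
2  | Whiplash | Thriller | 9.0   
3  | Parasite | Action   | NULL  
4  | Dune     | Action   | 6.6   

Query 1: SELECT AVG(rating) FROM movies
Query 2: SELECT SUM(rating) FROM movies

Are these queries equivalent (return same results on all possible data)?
No, not equivalent

Query 1 returns: [(7.233333333333333,)]
Query 2 returns: [(21.7,)]

Reason: AVG vs SUM give different aggregate values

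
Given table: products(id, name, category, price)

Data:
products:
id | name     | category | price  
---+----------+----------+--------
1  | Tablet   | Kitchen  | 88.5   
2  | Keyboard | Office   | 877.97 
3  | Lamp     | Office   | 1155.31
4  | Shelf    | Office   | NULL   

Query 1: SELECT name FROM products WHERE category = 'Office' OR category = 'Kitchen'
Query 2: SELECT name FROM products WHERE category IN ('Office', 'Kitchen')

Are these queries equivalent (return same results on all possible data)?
Yes, equivalent

Both queries return: [('Keyboard',), ('Lamp',), ('Shelf',), ('Tablet',)]

Reason: OR vs IN are equivalent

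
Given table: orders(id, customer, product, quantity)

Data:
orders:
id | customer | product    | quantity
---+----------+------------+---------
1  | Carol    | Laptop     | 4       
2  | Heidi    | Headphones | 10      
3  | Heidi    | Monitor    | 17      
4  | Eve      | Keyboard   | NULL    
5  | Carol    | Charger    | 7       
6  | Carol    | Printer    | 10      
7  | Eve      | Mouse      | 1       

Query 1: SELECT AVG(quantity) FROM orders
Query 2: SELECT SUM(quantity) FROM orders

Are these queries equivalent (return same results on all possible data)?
No, not equivalent

Query 1 returns: [(8.166666666666666,)]
Query 2 returns: [(49,)]

Reason: AVG vs SUM give different aggregate values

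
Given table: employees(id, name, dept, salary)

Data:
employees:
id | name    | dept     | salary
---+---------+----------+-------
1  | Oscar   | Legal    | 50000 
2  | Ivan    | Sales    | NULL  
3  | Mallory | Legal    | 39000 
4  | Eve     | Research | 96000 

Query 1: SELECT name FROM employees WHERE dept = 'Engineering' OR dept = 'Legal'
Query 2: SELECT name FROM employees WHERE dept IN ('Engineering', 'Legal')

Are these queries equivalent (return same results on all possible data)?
Yes, equivalent

Both queries return: [('Mallory',), ('Oscar',)]

Reason: OR vs IN are equivalent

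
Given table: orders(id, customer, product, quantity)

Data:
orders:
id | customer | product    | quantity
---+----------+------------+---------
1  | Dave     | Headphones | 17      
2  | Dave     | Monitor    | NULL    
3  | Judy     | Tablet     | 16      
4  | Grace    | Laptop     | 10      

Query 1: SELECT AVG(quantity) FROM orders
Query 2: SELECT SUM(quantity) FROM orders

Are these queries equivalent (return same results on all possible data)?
No, not equivalent

Query 1 returns: [(14.333333333333334,)]
Query 2 returns: [(43,)]

Reason: AVG vs SUM give different aggregate values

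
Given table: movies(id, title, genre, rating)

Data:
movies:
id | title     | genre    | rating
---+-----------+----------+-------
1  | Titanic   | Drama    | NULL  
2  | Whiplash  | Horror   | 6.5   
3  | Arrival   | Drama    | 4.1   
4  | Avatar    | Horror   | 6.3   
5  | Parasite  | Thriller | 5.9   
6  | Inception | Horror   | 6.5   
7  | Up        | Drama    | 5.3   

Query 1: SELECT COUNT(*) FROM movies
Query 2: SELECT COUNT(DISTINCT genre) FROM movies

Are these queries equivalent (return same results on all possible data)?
No, not equivalent

Query 1 returns: [(7,)]
Query 2 returns: [(3,)]

Reason: COUNT(*) counts rows, COUNT(DISTINCT genre) counts unique genres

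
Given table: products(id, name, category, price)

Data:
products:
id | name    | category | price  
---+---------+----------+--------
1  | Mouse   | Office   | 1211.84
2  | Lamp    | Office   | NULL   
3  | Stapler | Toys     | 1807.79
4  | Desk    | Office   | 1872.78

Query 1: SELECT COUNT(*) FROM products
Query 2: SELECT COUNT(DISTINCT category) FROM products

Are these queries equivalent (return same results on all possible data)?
No, not equivalent

Query 1 returns: [(4,)]
Query 2 returns: [(2,)]

Reason: COUNT(*) counts rows, COUNT(DISTINCT category) counts unique categorys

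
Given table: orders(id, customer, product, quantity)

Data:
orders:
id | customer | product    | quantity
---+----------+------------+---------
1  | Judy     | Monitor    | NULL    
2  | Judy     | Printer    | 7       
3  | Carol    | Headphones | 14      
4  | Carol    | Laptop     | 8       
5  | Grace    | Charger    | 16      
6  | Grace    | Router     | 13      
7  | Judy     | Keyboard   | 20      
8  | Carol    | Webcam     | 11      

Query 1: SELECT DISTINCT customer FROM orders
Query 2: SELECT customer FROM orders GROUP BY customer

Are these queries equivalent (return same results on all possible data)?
Yes, equivalent

Both queries return: [('Carol',), ('Grace',), ('Judy',)]

Reason: Both get unique customers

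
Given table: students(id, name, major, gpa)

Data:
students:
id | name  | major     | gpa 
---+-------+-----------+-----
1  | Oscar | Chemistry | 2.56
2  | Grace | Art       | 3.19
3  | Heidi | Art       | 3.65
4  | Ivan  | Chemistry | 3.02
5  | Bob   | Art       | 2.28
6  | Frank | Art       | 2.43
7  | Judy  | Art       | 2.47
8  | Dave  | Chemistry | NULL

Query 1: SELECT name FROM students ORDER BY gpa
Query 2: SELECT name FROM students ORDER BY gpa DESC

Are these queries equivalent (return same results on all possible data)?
No, not equivalent

Query 1 returns: [('Dave',), ('Bob',), ('Frank',), ('Judy',), ('Oscar',), ('Ivan',), ('Grace',), ('Heidi',)]
Query 2 returns: [('Heidi',), ('Grace',), ('Ivan',), ('Oscar',), ('Judy',), ('Frank',), ('Bob',), ('Dave',)]

Reason: ASC vs DESC gives opposite ordering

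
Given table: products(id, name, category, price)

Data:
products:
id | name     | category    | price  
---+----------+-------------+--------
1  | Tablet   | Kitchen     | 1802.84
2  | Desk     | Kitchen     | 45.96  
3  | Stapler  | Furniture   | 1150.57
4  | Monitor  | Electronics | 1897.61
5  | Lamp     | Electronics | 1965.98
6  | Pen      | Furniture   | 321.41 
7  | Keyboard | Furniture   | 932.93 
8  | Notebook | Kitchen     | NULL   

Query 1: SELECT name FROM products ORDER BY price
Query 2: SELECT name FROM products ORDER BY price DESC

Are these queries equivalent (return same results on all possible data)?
No, not equivalent

Query 1 returns: [('Notebook',), ('Desk',), ('Pen',), ('Keyboard',), ('Stapler',), ('Tablet',), ('Monitor',), ('Lamp',)]
Query 2 returns: [('Lamp',), ('Monitor',), ('Tablet',), ('Stapler',), ('Keyboard',), ('Pen',), ('Desk',), ('Notebook',)]

Reason: ASC vs DESC gives opposite ordering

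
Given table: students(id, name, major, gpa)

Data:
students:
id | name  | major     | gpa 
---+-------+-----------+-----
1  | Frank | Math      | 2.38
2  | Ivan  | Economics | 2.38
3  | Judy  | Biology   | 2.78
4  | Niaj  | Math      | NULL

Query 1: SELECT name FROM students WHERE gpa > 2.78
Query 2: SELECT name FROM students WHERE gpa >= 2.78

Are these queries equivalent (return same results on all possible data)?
No, not equivalent

Query 1 returns: []
Query 2 returns: [('Judy',)]

Reason: > vs >= gives different results when gpa = 2.78 exists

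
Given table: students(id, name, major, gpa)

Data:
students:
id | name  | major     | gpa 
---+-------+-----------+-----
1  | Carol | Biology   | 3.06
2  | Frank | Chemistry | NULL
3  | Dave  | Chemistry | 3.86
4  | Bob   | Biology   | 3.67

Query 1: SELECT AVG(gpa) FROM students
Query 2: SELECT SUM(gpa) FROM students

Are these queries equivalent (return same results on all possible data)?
No, not equivalent

Query 1 returns: [(3.53,)]
Query 2 returns: [(10.59,)]

Reason: AVG vs SUM give different aggregate values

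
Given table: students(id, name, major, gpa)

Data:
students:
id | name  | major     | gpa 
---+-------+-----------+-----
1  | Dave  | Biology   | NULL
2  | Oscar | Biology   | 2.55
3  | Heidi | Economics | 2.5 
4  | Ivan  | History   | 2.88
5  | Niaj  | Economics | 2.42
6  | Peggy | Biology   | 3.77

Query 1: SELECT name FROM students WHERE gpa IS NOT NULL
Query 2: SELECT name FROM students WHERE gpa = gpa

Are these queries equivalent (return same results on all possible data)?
Yes, equivalent

Both queries return: [('Heidi',), ('Ivan',), ('Niaj',), ('Oscar',), ('Peggy',)]

Reason: IS NOT NULL vs self-equality (both exclude NULLs)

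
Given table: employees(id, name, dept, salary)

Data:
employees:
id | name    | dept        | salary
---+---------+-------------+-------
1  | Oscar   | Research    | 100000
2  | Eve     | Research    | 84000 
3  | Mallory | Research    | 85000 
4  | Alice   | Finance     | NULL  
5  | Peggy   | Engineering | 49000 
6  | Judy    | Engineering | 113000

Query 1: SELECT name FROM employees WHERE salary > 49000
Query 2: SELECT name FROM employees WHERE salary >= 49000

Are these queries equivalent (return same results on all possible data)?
No, not equivalent

Query 1 returns: [('Oscar',), ('Eve',), ('Mallory',), ('Judy',)]
Query 2 returns: [('Oscar',), ('Eve',), ('Mallory',), ('Peggy',), ('Judy',)]

Reason: > vs >= gives different results when salary = 49000 exists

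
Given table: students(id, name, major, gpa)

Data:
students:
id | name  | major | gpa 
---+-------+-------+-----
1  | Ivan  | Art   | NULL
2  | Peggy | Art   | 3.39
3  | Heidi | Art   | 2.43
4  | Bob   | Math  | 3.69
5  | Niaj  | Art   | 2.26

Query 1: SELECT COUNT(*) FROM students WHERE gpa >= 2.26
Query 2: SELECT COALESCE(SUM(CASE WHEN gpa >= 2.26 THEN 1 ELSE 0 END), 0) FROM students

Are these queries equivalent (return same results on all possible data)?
Yes, equivalent

Both queries return: [(4,)]

Reason: COUNT with WHERE vs conditional SUM (COALESCE handles empty-table NULL)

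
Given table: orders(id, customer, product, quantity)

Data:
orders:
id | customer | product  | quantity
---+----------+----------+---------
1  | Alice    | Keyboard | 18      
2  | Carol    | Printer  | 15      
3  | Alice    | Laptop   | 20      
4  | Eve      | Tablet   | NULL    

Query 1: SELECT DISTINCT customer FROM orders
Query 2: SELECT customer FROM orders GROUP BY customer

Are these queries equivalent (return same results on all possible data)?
Yes, equivalent

Both queries return: [('Alice',), ('Carol',), ('Eve',)]

Reason: Both get unique customers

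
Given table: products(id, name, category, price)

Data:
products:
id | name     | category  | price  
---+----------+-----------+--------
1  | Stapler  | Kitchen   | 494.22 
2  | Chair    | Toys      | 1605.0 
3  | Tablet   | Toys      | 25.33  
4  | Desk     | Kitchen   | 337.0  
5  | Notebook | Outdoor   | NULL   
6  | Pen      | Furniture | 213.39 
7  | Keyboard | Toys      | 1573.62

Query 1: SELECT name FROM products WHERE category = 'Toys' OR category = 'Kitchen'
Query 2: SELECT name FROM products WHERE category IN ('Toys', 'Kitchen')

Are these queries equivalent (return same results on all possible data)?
Yes, equivalent

Both queries return: [('Chair',), ('Desk',), ('Keyboard',), ('Stapler',), ('Tablet',)]

Reason: OR vs IN are equivalent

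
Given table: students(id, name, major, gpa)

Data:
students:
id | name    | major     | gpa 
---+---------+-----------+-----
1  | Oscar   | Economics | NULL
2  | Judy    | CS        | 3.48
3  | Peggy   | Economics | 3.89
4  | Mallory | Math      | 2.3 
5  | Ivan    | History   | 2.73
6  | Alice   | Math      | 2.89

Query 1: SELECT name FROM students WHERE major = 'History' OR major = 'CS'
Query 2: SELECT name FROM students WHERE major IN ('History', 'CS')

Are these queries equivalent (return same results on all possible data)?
Yes, equivalent

Both queries return: [('Ivan',), ('Judy',)]

Reason: OR vs IN are equivalent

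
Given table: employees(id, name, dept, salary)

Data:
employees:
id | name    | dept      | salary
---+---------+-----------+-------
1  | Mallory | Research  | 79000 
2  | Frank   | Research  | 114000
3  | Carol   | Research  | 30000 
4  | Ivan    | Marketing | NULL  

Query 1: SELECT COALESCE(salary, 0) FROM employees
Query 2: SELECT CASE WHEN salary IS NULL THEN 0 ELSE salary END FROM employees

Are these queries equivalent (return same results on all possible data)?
Yes, equivalent

Both queries return: [(0,), (30000,), (79000,), (114000,)]

Reason: COALESCE vs CASE for NULL handling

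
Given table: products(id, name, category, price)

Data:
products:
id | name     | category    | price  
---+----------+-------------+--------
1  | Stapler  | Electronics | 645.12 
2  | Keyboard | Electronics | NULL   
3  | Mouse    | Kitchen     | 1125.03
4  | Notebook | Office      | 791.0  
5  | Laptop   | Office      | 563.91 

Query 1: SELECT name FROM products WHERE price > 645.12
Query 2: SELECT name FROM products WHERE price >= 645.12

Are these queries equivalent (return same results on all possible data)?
No, not equivalent

Query 1 returns: [('Mouse',), ('Notebook',)]
Query 2 returns: [('Stapler',), ('Mouse',), ('Notebook',)]

Reason: > vs >= gives different results when price = 645.12 exists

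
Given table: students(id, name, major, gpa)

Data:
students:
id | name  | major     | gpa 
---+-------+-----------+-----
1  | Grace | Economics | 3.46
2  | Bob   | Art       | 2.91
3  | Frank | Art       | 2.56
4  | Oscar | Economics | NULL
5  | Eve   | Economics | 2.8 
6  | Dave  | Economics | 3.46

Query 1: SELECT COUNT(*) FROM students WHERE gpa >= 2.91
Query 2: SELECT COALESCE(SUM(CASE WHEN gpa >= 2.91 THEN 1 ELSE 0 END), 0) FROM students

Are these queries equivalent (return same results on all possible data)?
Yes, equivalent

Both queries return: [(3,)]

Reason: COUNT with WHERE vs conditional SUM (COALESCE handles empty-table NULL)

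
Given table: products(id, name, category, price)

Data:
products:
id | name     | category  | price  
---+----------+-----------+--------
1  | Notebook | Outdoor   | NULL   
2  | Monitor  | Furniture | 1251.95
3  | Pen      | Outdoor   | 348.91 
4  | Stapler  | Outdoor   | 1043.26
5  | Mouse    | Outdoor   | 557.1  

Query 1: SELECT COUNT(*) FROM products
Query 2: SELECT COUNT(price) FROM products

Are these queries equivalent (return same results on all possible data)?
No, not equivalent

Query 1 returns: [(5,)]
Query 2 returns: [(4,)]

Reason: COUNT(*) includes NULLs, COUNT(column) excludes them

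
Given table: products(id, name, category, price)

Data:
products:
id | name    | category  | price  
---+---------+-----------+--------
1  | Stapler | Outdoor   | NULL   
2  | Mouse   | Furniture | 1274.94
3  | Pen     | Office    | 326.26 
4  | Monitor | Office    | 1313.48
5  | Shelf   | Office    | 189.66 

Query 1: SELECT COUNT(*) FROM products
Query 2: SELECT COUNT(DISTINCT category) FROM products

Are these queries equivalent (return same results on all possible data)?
No, not equivalent

Query 1 returns: [(5,)]
Query 2 returns: [(3,)]

Reason: COUNT(*) counts rows, COUNT(DISTINCT category) counts unique categorys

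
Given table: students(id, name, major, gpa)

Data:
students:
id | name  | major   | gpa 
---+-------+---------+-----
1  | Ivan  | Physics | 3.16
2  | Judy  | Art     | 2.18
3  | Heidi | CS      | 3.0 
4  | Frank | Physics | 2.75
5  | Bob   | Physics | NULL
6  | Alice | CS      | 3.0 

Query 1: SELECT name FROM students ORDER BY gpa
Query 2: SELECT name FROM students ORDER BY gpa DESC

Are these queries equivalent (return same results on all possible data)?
No, not equivalent

Query 1 returns: [('Bob',), ('Judy',), ('Frank',), ('Heidi',), ('Alice',), ('Ivan',)]
Query 2 returns: [('Ivan',), ('Heidi',), ('Alice',), ('Frank',), ('Judy',), ('Bob',)]

Reason: ASC vs DESC gives opposite ordering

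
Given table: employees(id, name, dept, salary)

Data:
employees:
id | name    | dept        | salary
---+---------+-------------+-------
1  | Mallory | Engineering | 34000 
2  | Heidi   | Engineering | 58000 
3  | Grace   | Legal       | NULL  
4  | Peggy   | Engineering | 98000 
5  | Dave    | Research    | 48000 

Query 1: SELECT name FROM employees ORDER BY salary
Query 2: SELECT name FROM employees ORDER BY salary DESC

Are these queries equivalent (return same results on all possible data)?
No, not equivalent

Query 1 returns: [('Grace',), ('Mallory',), ('Dave',), ('Heidi',), ('Peggy',)]
Query 2 returns: [('Peggy',), ('Heidi',), ('Dave',), ('Mallory',), ('Grace',)]

Reason: ASC vs DESC gives opposite ordering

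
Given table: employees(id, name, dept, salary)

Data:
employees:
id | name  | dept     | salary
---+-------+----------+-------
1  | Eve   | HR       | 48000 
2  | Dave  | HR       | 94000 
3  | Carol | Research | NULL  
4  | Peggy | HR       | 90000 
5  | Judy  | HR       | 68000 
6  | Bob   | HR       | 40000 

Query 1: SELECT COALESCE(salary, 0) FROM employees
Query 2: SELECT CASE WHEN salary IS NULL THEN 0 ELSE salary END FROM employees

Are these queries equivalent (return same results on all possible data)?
Yes, equivalent

Both queries return: [(0,), (40000,), (48000,), (68000,), (90000,), (94000,)]

Reason: COALESCE vs CASE for NULL handling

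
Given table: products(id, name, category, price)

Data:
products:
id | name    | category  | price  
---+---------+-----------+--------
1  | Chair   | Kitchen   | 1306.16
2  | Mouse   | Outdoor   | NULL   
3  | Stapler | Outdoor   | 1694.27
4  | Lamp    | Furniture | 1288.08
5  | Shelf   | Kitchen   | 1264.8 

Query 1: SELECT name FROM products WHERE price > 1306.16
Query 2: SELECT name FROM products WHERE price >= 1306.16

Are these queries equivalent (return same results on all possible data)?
No, not equivalent

Query 1 returns: [('Stapler',)]
Query 2 returns: [('Chair',), ('Stapler',)]

Reason: > vs >= gives different results when price = 1306.16 exists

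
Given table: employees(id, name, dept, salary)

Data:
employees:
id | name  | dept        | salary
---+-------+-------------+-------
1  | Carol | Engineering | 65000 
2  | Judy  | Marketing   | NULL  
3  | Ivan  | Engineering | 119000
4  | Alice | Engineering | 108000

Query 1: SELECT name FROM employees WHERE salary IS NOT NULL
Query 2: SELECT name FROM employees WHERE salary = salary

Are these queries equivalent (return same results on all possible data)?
Yes, equivalent

Both queries return: [('Alice',), ('Carol',), ('Ivan',)]

Reason: IS NOT NULL vs self-equality (both exclude NULLs)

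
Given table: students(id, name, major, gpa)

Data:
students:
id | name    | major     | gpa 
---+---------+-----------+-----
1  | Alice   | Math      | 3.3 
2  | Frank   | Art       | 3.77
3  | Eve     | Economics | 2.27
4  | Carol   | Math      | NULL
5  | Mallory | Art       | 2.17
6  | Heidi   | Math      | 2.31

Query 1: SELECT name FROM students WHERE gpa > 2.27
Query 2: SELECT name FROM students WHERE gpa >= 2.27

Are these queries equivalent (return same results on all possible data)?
No, not equivalent

Query 1 returns: [('Alice',), ('Frank',), ('Heidi',)]
Query 2 returns: [('Alice',), ('Frank',), ('Eve',), ('Heidi',)]

Reason: > vs >= gives different results when gpa = 2.27 exists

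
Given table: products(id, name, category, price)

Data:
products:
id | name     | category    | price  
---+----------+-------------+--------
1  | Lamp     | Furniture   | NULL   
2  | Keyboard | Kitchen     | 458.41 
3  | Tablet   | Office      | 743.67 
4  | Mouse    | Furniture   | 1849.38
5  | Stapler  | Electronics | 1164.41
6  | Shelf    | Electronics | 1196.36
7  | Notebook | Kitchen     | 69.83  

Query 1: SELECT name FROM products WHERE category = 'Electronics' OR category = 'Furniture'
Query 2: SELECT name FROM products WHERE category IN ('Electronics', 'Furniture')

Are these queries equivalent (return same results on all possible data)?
Yes, equivalent

Both queries return: [('Lamp',), ('Mouse',), ('Shelf',), ('Stapler',)]

Reason: OR vs IN are equivalent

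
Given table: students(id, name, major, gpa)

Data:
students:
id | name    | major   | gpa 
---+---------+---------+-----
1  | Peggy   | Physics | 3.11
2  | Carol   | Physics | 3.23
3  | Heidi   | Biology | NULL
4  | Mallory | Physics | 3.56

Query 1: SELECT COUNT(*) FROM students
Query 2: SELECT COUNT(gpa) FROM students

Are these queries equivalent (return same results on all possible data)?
No, not equivalent

Query 1 returns: [(4,)]
Query 2 returns: [(3,)]

Reason: COUNT(*) includes NULLs, COUNT(column) excludes them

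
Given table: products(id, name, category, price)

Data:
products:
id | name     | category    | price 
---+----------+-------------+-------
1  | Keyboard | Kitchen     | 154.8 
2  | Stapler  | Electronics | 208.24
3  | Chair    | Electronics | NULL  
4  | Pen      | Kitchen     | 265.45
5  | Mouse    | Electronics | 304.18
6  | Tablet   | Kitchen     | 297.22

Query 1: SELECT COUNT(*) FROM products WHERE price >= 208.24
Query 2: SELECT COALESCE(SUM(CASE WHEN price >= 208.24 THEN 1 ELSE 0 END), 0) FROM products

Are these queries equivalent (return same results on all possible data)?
Yes, equivalent

Both queries return: [(4,)]

Reason: COUNT with WHERE vs conditional SUM (COALESCE handles empty-table NULL)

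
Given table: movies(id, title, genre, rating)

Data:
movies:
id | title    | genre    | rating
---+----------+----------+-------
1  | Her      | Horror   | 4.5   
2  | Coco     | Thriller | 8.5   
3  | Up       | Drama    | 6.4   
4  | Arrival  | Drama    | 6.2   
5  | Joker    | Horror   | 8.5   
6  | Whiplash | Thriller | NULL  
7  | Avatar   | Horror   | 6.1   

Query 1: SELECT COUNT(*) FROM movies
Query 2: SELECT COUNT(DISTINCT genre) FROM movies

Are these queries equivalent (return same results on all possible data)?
No, not equivalent

Query 1 returns: [(7,)]
Query 2 returns: [(3,)]

Reason: COUNT(*) counts rows, COUNT(DISTINCT genre) counts unique genres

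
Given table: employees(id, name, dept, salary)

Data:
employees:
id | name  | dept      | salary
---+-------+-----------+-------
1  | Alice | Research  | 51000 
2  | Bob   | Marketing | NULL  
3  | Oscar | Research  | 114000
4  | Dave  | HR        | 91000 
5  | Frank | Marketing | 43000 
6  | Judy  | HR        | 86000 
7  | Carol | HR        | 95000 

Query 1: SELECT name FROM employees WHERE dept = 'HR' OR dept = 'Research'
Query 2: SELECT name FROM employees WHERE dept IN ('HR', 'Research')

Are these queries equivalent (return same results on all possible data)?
Yes, equivalent

Both queries return: [('Alice',), ('Carol',), ('Dave',), ('Judy',), ('Oscar',)]

Reason: OR vs IN are equivalent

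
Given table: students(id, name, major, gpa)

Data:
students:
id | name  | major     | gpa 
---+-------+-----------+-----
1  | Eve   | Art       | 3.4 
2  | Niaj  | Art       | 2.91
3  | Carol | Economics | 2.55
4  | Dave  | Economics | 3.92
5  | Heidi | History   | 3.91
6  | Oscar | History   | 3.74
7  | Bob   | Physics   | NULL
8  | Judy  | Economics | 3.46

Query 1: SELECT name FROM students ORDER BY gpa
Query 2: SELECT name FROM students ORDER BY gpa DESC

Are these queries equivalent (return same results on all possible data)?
No, not equivalent

Query 1 returns: [('Bob',), ('Carol',), ('Niaj',), ('Eve',), ('Judy',), ('Oscar',), ('Heidi',), ('Dave',)]
Query 2 returns: [('Dave',), ('Heidi',), ('Oscar',), ('Judy',), ('Eve',), ('Niaj',), ('Carol',), ('Bob',)]

Reason: ASC vs DESC gives opposite ordering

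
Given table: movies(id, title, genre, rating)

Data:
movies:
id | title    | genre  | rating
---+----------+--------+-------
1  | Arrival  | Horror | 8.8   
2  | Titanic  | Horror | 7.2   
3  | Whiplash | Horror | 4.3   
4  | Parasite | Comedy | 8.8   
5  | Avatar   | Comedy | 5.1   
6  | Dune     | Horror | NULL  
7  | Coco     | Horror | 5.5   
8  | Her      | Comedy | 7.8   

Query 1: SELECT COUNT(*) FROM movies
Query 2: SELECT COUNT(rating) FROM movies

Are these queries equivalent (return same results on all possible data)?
No, not equivalent

Query 1 returns: [(8,)]
Query 2 returns: [(7,)]

Reason: COUNT(*) includes NULLs, COUNT(column) excludes them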